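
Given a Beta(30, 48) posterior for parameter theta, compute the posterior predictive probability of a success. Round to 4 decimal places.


For a Beta-Bernoulli model, the predictive probability is the mean:
P(success) = 30/(30+48) = 30/78 = 0.3846

0.3846


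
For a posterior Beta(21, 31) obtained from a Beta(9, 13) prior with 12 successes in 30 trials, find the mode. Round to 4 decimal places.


Mode = (alpha - 1) / (alpha + beta - 2)
= 20 / 50
= 0.4

0.4


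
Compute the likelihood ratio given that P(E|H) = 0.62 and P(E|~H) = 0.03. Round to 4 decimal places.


LR = P(E|H) / P(E|~H)
= 0.62 / 0.03 = 20.6667

20.6667


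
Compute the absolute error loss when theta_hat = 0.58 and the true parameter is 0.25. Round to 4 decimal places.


L = |theta_hat - theta_true|
= |0.58 - 0.25| = 0.33

0.33


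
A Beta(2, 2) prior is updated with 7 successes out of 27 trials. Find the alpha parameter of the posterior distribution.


In the Beta-Binomial conjugate update:
alpha_post = alpha_prior + successes
= 2 + 7
= 9

9


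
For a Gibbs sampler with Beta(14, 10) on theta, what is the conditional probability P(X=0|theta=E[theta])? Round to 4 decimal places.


E[theta] = 14/(14+10) = 0.5833
P(X=0|theta) = 1 - theta = 0.4167

0.4167


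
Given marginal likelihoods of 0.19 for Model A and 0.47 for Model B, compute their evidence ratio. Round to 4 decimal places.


Ratio = ML(A) / ML(B) = 0.19/0.47
= 0.4043

0.4043


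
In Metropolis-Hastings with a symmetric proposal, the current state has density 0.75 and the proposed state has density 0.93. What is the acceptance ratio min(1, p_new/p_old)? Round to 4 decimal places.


Ratio = p_new / p_old = 0.93 / 0.75 = 1.24
Acceptance = min(1, 1.24) = 1.0

1.0


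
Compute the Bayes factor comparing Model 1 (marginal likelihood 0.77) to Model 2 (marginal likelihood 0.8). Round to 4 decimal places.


BF12 = marginal likelihood of M1 / marginal likelihood of M2
= 0.77/0.8
= 0.9625

0.9625


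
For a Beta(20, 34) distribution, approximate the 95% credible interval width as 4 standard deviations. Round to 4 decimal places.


Variance of Beta(a,b) = ab / ((a+b)^2 * (a+b+1))
= 20*34 / ((54)^2 * 55)
= 0.0042
SD = sqrt(0.0042) = 0.0651
Width = 4 * SD = 0.2605

0.2605


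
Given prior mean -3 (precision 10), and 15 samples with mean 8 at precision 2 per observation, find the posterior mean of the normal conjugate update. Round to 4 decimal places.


The posterior mean is a precision-weighted average of prior and data.
Post. prec. = 10 + 30 = 40
Post. mean = (-30 + 240)/40 = 210/40 = 5.25

5.25


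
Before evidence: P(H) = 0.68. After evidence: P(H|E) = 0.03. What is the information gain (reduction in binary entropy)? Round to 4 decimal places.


Prior entropy = 0.9044
Posterior entropy = 0.1944
Information gain = 0.9044 - 0.1944 = 0.71

0.71


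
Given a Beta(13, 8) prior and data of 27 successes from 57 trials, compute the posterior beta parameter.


Number of failures = 57 - 27 = 30
Posterior beta = 8 + 30 = 38

38


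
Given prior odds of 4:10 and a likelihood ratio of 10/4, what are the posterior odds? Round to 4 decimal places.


Posterior odds = prior odds * LR
Prior odds = 4/10 = 0.4
LR = 10/4 = 2.5
Posterior odds = 0.4 * 2.5 = 1.0

1.0


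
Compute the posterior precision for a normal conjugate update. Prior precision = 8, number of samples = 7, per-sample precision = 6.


tau_post = tau_0 + n * tau
= 8 + 7 * 6 = 50

50


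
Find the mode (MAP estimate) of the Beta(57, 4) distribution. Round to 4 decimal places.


For Beta(a,b) with a,b > 1:
Mode = (a-1)/(a+b-2) = (57-1)/(61-2)
= 56/59 = 0.9492

0.9492


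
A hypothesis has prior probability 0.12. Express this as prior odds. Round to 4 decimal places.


Odds = P(H) / P(not H) = 0.12 / 0.88
= 0.1364

0.1364


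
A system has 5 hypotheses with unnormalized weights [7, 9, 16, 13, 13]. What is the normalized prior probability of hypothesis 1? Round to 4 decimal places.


The normalized prior is the weight divided by the total.
Total weight = 58
P(H1) = 7 / 58 = 0.1207

0.1207


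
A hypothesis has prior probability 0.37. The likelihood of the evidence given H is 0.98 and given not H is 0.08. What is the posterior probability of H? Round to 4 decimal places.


Using Bayes' theorem:
P(E) = 0.37 * 0.98 + 0.63 * 0.08
P(E) = 0.413
P(H|E) = (0.37 * 0.98) / 0.413 = 0.878

0.878


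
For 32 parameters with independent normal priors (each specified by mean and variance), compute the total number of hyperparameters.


A normal prior has 2 hyperparameters per parameter.
Total = 32 * 2 = 64

64


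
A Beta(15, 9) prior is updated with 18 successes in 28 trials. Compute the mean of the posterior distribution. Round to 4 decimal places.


After update: Beta(33, 19)
Mean = 33 / (33 + 19) = 33 / 52
= 0.6346

0.6346


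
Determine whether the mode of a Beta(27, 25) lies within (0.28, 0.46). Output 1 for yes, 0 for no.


First find the mode: (a-1)/(a+b-2) = 0.52
Is 0.52 in (0.28, 0.46)? 0

0


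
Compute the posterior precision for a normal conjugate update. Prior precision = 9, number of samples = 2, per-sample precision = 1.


tau_post = tau_0 + n * tau
= 9 + 2 * 1 = 11

11


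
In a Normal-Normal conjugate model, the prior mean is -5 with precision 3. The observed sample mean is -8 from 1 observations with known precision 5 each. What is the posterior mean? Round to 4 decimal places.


Posterior precision = tau0 + n*tau = 3 + 1*5 = 8
Posterior mean = (tau0*mu0 + n*tau*xbar) / posterior_precision
= (3*-5 + 1*5*-8) / 8
= -55 / 8 = -6.875

-6.875


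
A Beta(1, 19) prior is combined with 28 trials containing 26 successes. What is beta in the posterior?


In conjugate updating:
beta_posterior = beta_prior + (n - k)
= 19 + (28 - 26)
= 19 + 2 = 21

21


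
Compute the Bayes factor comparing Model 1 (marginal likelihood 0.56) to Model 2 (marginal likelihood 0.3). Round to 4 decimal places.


BF12 = marginal likelihood of M1 / marginal likelihood of M2
= 0.56/0.3
= 1.8667

1.8667


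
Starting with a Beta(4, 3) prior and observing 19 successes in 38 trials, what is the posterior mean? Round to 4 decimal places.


Posterior parameters: alpha = 4 + 19 = 23
beta = 3 + 19 = 22
Posterior mean = alpha / (alpha + beta) = 23 / 45
= 0.5111

0.5111


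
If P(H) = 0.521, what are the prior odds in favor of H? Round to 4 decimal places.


Prior odds = P(H) / (1 - P(H))
= 0.521 / 0.479
= 1.0877

1.0877


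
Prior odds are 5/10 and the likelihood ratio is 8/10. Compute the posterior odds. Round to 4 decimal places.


Posterior odds = prior odds * likelihood ratio
= (5/10) * (8/10)
= 40 / 100
= 0.4

0.4


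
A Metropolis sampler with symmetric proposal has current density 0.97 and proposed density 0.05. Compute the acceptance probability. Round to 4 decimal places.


For symmetric proposals, acceptance = min(1, pi(x*)/pi(x))
= min(1, 0.05/0.97)
= min(1, 0.0515) = 0.0515

0.0515


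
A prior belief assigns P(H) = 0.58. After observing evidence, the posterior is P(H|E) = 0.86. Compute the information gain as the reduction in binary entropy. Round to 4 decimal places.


H(prior) = -0.58*log2(0.58) - 0.42*log2(0.42)
= 0.9815
H(post) = -0.86*log2(0.86) - 0.14*log2(0.14)
= 0.5842
IG = 0.9815 - 0.5842 = 0.3972

0.3972


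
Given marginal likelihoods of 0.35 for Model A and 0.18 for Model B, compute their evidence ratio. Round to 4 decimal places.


Ratio = ML(A) / ML(B) = 0.35/0.18
= 1.9444

1.9444


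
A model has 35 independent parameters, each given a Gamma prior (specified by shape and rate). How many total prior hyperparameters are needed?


Each Gamma prior needs 2 hyperparameters (shape and rate).
Total = 2 * 35 = 70

70


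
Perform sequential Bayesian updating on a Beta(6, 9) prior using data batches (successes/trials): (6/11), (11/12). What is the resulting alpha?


Accumulate successes: 17
Posterior alpha = prior alpha + sum of successes
= 6 + 17 = 23

23


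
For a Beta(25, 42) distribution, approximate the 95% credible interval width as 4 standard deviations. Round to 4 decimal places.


Variance of Beta(a,b) = ab / ((a+b)^2 * (a+b+1))
= 25*42 / ((67)^2 * 68)
= 0.0034
SD = sqrt(0.0034) = 0.0586
Width = 4 * SD = 0.2346

0.2346


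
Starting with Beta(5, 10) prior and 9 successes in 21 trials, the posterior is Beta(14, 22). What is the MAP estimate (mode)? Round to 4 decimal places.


The mode of Beta(a, b) when a > 1 and b > 1 is (a-1)/(a+b-2)
= (14 - 1) / (14 + 22 - 2)
= 13 / 34
= 0.3824

0.3824


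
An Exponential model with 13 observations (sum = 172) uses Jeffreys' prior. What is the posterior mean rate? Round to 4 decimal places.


Posterior Gamma(13, 172)
E[lambda] = 13/172 = 0.0756

0.0756


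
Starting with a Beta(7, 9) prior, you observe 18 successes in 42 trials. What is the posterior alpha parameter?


For a Beta-Binomial conjugate model:
Posterior alpha = prior alpha + number of successes
= 7 + 18 = 25

25


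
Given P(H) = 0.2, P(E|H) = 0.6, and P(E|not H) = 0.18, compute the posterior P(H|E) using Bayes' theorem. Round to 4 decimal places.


By Bayes' theorem: P(H|E) = P(E|H)*P(H) / P(E)
P(E) = P(E|H)*P(H) + P(E|not H)*P(not H)
P(E) = 0.6*0.2 + 0.18*0.8 = 0.264
P(H|E) = 0.6*0.2 / 0.264 = 0.4545

0.4545


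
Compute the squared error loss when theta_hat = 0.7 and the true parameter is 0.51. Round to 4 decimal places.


L = (theta_hat - theta_true)^2
= (0.7 - 0.51)^2
= 0.19^2 = 0.0361

0.0361


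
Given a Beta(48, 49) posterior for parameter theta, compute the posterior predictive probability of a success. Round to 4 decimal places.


For a Beta-Bernoulli model, the predictive probability is the mean:
P(success) = 48/(48+49) = 48/97 = 0.4948

0.4948


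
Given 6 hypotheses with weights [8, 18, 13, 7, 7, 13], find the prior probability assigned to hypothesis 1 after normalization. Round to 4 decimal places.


To normalize, divide each weight by the sum of all weights.
Sum = 66
Prior(H1) = 8/66 = 0.1212

0.1212


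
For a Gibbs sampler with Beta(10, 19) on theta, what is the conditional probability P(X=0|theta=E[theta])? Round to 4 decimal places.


E[theta] = 10/(10+19) = 0.3448
P(X=0|theta) = 1 - theta = 0.6552

0.6552


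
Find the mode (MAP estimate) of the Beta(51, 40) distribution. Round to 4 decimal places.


For Beta(a,b) with a,b > 1:
Mode = (a-1)/(a+b-2) = (51-1)/(91-2)
= 50/89 = 0.5618

0.5618


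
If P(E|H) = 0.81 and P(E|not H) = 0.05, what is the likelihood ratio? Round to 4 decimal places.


Likelihood ratio = P(E|H) / P(E|not H)
= 0.81 / 0.05
= 16.2

16.2


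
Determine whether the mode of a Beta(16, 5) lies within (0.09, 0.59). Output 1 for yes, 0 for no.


First find the mode: (a-1)/(a+b-2) = 0.7895
Is 0.7895 in (0.09, 0.59)? 0

0


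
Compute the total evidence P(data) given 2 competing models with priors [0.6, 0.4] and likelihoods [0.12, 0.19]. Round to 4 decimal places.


Marginal likelihood = sum P(model_i) * P(data|model_i)
Model 1: 0.6 * 0.12 = 0.072
Model 2: 0.4 * 0.19 = 0.076
Total = 0.148

0.148


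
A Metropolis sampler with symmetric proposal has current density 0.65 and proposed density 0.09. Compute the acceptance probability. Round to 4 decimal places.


For symmetric proposals, acceptance = min(1, pi(x*)/pi(x))
= min(1, 0.09/0.65)
= min(1, 0.1385) = 0.1385

0.1385


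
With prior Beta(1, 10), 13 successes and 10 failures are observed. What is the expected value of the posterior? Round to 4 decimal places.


Posterior = Beta(14, 20)
E[theta] = alpha/(alpha+beta)
= 14/34 = 0.4118

0.4118


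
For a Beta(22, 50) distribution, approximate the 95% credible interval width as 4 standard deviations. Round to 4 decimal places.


Variance of Beta(a,b) = ab / ((a+b)^2 * (a+b+1))
= 22*50 / ((72)^2 * 73)
= 0.0029
SD = sqrt(0.0029) = 0.0539
Width = 4 * SD = 0.2157

0.2157


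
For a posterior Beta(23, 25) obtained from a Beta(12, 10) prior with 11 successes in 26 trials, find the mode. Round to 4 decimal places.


Mode = (alpha - 1) / (alpha + beta - 2)
= 22 / 46
= 0.4783

0.4783


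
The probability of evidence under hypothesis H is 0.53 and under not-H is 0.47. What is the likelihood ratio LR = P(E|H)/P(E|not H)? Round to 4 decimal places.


LR = 0.53 / 0.47
= 1.1277

1.1277


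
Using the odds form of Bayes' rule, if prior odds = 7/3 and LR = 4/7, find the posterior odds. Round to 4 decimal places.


Bayes' rule in odds form: posterior odds = prior odds * LR
= (7 * 4) / (3 * 7)
= 28/21 = 1.3333

1.3333


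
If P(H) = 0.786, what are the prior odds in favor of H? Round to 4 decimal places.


Prior odds = P(H) / (1 - P(H))
= 0.786 / 0.214
= 3.6729

3.6729


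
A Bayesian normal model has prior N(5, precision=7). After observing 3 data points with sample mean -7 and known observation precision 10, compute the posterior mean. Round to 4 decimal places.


Posterior mean = (prior_precision * prior_mean + n * data_precision * data_mean) / (prior_precision + n * data_precision)
Numerator = 7*5 + 3*10*-7 = -175
Denominator = 7 + 3*10 = 37
Posterior mean = -4.7297

-4.7297


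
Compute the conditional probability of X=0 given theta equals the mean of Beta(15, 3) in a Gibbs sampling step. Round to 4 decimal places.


Mean of Beta(15, 3) = 0.8333
P(X=0 | theta=0.8333) = 0.1667

0.1667


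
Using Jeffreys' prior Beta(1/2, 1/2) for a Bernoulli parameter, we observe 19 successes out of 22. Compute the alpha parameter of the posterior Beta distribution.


Conjugate update: Beta(0.5 + k, 0.5 + n - k).
k = 19, n - k = 3
Posterior alpha = 0.5 + k = 0.5 + 19 = 19.5

19.5


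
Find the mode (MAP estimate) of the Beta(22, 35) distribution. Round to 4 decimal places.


For Beta(a,b) with a,b > 1:
Mode = (a-1)/(a+b-2) = (22-1)/(57-2)
= 21/55 = 0.3818

0.3818


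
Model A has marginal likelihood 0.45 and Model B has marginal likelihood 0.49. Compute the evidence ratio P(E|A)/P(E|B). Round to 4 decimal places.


Evidence ratio = P(E|A) / P(E|B)
= 0.45 / 0.49
= 0.9184

0.9184


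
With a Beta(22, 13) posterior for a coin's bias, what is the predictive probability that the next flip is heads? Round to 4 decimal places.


The predictive probability equals the posterior mean.
P(next = heads) = alpha / (alpha + beta)
= 22 / 35 = 0.6286

0.6286


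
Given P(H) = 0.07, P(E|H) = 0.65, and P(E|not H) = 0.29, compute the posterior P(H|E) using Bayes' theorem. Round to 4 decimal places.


By Bayes' theorem: P(H|E) = P(E|H)*P(H) / P(E)
P(E) = P(E|H)*P(H) + P(E|not H)*P(not H)
P(E) = 0.65*0.07 + 0.29*0.93 = 0.3152
P(H|E) = 0.65*0.07 / 0.3152 = 0.1444

0.1444


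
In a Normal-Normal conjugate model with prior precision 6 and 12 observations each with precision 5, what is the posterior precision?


Posterior precision = prior precision + n * observation precision
= 6 + 12 * 5
= 6 + 60 = 66

66


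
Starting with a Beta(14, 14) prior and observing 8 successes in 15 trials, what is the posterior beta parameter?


Posterior beta = prior beta + failures
Failures = 15 - 8 = 7
beta_post = 14 + 7 = 21

21


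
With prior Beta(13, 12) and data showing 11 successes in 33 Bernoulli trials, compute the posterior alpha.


Conjugate update: alpha_posterior = alpha_prior + k
= 13 + 11 = 24

24


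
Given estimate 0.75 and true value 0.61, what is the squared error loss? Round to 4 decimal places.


Squared error = (estimate - true)^2
Difference = 0.14
Loss = 0.14^2 = 0.0196

0.0196


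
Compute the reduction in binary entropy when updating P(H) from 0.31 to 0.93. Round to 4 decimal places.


H_before = -p*log2(p) - (1-p)*log2(1-p) for p=0.31: 0.8932
H_after for p=0.93: 0.3659
Reduction = 0.8932 - 0.3659 = 0.5272

0.5272


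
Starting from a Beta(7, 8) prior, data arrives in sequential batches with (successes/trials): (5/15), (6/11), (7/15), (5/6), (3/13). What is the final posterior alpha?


In sequential Bayesian updating, we sum all successes.
Total successes = 26
Final alpha = 7 + 26 = 33

33


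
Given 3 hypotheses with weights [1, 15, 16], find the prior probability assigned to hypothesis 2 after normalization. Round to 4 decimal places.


To normalize, divide each weight by the sum of all weights.
Sum = 32
Prior(H2) = 15/32 = 0.4688

0.4688


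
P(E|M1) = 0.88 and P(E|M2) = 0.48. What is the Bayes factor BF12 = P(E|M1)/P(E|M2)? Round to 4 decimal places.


Bayes factor BF12 = P(E|M1) / P(E|M2)
= 0.88 / 0.48
= 1.8333

1.8333


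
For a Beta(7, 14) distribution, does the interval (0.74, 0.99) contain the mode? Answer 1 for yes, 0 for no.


Mode of Beta(a,b) = (a-1)/(a+b-2)
= (7-1)/(7+14-2) = 0.3158
Check: 0.74 <= 0.3158 <= 0.99?
Result: 0

0


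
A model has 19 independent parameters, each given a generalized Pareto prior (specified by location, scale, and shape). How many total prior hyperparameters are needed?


Each generalized Pareto prior needs 3 hyperparameters (location, scale, and shape).
Total = 3 * 19 = 57

57


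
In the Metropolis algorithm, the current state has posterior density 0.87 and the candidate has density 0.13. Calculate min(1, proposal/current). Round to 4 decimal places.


Ratio = 0.13/0.87 = 0.1494
Acceptance probability = min(1, 0.1494)
= 0.1494

0.1494


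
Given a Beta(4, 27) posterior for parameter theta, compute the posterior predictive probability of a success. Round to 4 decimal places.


For a Beta-Bernoulli model, the predictive probability is the mean:
P(success) = 4/(4+27) = 4/31 = 0.129

0.129


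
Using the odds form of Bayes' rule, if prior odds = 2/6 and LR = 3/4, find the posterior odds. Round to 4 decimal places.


Bayes' rule in odds form: posterior odds = prior odds * LR
= (2 * 3) / (6 * 4)
= 6/24 = 0.25

0.25


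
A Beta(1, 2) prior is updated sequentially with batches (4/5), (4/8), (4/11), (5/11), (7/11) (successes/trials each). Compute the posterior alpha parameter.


Sequential conjugate updating is equivalent to a single batch update.
Total successes across all batches = 24
alpha_posterior = alpha_prior + total_successes = 1 + 24
= 25

25


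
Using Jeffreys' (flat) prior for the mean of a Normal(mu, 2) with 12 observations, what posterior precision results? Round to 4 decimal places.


Flat prior means prior precision is 0.
Posterior precision = n / sigma^2 = 12/2 = 6.0

6.0


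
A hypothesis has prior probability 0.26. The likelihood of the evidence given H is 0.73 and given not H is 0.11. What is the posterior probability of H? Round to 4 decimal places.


Using Bayes' theorem:
P(E) = 0.26 * 0.73 + 0.74 * 0.11
P(E) = 0.2712
P(H|E) = (0.26 * 0.73) / 0.2712 = 0.6999

0.6999


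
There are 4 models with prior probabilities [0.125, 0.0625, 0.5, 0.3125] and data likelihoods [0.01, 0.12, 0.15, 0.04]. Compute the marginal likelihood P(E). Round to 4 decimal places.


P(E) = sum over models of P(M_i) * P(E|M_i)
= 0.125*0.01 + 0.0625*0.12 + 0.5*0.15 + 0.3125*0.04
= 0.0963

0.0963


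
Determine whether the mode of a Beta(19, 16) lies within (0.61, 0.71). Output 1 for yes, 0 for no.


First find the mode: (a-1)/(a+b-2) = 0.5455
Is 0.5455 in (0.61, 0.71)? 0

0


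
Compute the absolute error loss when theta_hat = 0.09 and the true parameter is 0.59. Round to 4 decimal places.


L = |theta_hat - theta_true|
= |0.09 - 0.59| = 0.5

0.5


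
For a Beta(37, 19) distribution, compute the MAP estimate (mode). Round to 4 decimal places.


MAP = mode = (a-1)/(a+b-2)
= (37-1)/(37+19-2)
= 36/54 = 0.6667

0.6667


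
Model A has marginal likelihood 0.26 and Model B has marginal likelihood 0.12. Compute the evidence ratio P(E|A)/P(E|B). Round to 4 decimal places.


Evidence ratio = P(E|A) / P(E|B)
= 0.26 / 0.12
= 2.1667

2.1667


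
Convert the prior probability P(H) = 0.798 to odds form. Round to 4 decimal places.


P(not H) = 1 - 0.798 = 0.202
Odds = 0.798 / 0.202 = 3.9505

3.9505


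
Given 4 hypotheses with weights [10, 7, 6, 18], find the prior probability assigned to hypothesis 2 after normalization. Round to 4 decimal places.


To normalize, divide each weight by the sum of all weights.
Sum = 41
Prior(H2) = 7/41 = 0.1707

0.1707


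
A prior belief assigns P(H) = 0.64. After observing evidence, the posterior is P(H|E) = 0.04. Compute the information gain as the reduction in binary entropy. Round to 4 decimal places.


H(prior) = -0.64*log2(0.64) - 0.36*log2(0.36)
= 0.9427
H(post) = -0.04*log2(0.04) - 0.96*log2(0.96)
= 0.2423
IG = 0.9427 - 0.2423 = 0.7004

0.7004


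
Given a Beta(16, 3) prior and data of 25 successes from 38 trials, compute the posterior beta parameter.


Number of failures = 38 - 25 = 13
Posterior beta = 3 + 13 = 16

16


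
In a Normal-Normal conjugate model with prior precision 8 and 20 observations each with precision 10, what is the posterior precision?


Posterior precision = prior precision + n * observation precision
= 8 + 20 * 10
= 8 + 200 = 208

208


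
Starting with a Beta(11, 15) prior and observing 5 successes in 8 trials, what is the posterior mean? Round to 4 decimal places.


Posterior parameters: alpha = 11 + 5 = 16
beta = 15 + 3 = 18
Posterior mean = alpha / (alpha + beta) = 16 / 34
= 0.4706

0.4706


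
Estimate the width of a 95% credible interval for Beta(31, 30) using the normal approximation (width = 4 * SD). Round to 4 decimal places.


For Beta(a,b): Var = ab/((a+b)^2(a+b+1))
Var = 0.004, SD = 0.0635
Approximate 95% CI width = 4 * 0.0635 = 0.254

0.254


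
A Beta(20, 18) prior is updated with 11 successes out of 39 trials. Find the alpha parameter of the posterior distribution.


In the Beta-Binomial conjugate update:
alpha_post = alpha_prior + successes
= 20 + 11
= 31

31


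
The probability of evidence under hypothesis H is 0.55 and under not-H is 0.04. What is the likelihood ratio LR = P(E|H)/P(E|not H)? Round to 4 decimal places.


LR = 0.55 / 0.04
= 13.75

13.75


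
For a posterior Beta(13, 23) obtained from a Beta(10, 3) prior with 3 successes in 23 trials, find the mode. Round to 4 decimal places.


Mode = (alpha - 1) / (alpha + beta - 2)
= 12 / 34
= 0.3529

0.3529


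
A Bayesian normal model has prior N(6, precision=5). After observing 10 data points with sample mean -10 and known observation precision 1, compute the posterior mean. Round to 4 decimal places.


Posterior mean = (prior_precision * prior_mean + n * data_precision * data_mean) / (prior_precision + n * data_precision)
Numerator = 5*6 + 10*1*-10 = -70
Denominator = 5 + 10*1 = 15
Posterior mean = -4.6667

-4.6667


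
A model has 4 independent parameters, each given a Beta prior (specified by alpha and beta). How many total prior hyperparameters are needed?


Each Beta prior needs 2 hyperparameters (alpha and beta).
Total = 2 * 4 = 8

8


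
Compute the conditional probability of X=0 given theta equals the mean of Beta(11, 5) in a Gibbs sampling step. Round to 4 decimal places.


Mean of Beta(11, 5) = 0.6875
P(X=0 | theta=0.6875) = 0.3125

0.3125


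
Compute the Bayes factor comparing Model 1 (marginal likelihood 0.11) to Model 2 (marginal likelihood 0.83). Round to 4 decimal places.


BF12 = marginal likelihood of M1 / marginal likelihood of M2
= 0.11/0.83
= 0.1325

0.1325


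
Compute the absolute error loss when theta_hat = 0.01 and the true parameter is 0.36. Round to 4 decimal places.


L = |theta_hat - theta_true|
= |0.01 - 0.36| = 0.35

0.35


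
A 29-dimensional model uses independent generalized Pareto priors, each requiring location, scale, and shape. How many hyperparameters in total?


Per parameter: 3 (location, scale, and shape).
Total = 29 * 3 = 87

87


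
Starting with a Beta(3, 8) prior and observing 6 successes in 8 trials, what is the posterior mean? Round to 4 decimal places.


Posterior parameters: alpha = 3 + 6 = 9
beta = 8 + 2 = 10
Posterior mean = alpha / (alpha + beta) = 9 / 19
= 0.4737

0.4737


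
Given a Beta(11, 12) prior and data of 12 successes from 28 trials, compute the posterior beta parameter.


Number of failures = 28 - 12 = 16
Posterior beta = 12 + 16 = 28

28


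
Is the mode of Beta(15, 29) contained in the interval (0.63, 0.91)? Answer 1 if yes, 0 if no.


Mode = (a-1)/(a+b-2) = 14/42 = 0.3333
Interval: (0.63, 0.91)
Contains mode? 0

0


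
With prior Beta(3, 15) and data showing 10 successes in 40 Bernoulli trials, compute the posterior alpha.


Conjugate update: alpha_posterior = alpha_prior + k
= 3 + 10 = 13

13


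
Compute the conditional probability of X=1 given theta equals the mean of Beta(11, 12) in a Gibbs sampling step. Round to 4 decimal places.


Mean of Beta(11, 12) = 0.4783
P(X=1 | theta=0.4783) = 0.4783

0.4783


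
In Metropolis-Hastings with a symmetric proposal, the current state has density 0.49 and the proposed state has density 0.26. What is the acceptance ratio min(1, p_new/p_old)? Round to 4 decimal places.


Ratio = p_new / p_old = 0.26 / 0.49 = 0.5306
Acceptance = min(1, 0.5306) = 0.5306

0.5306


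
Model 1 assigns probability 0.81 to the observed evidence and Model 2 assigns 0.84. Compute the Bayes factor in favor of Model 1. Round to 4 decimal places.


BF = P(data|M1) / P(data|M2)
= 0.81 / 0.84 = 0.9643

0.9643


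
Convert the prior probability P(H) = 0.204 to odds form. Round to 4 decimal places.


P(not H) = 1 - 0.204 = 0.796
Odds = 0.204 / 0.796 = 0.2563

0.2563


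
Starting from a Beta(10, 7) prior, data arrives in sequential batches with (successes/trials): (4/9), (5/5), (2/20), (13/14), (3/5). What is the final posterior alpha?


In sequential Bayesian updating, we sum all successes.
Total successes = 27
Final alpha = 10 + 27 = 37

37


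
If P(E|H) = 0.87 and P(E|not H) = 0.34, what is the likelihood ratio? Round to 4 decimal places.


Likelihood ratio = P(E|H) / P(E|not H)
= 0.87 / 0.34
= 2.5588

2.5588


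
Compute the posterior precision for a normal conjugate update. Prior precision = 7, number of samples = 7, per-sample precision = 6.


tau_post = tau_0 + n * tau
= 7 + 7 * 6 = 49

49


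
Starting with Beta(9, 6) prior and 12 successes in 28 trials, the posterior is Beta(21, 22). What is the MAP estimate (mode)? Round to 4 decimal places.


The mode of Beta(a, b) when a > 1 and b > 1 is (a-1)/(a+b-2)
= (21 - 1) / (21 + 22 - 2)
= 20 / 41
= 0.4878

0.4878


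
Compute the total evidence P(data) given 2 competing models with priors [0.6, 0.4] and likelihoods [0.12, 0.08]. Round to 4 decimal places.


Marginal likelihood = sum P(model_i) * P(data|model_i)
Model 1: 0.6 * 0.12 = 0.072
Model 2: 0.4 * 0.08 = 0.032
Total = 0.104

0.104


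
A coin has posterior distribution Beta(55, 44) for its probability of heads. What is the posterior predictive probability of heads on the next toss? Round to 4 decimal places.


Posterior predictive = E[theta] = alpha/(alpha+beta)
= 55/99
= 0.5556

0.5556


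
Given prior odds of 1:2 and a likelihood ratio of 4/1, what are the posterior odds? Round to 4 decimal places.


Posterior odds = prior odds * LR
Prior odds = 1/2 = 0.5
LR = 4/1 = 4.0
Posterior odds = 0.5 * 4.0 = 2.0

2.0


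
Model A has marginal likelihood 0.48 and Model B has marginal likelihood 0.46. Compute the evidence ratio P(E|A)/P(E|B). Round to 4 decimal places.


Evidence ratio = P(E|A) / P(E|B)
= 0.48 / 0.46
= 1.0435

1.0435


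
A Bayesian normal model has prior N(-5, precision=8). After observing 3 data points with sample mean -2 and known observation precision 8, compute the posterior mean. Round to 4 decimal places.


Posterior mean = (prior_precision * prior_mean + n * data_precision * data_mean) / (prior_precision + n * data_precision)
Numerator = 8*-5 + 3*8*-2 = -88
Denominator = 8 + 3*8 = 32
Posterior mean = -2.75

-2.75


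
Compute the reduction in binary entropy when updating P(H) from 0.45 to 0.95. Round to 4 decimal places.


H_before = -p*log2(p) - (1-p)*log2(1-p) for p=0.45: 0.9928
H_after for p=0.95: 0.2864
Reduction = 0.9928 - 0.2864 = 0.7064

0.7064


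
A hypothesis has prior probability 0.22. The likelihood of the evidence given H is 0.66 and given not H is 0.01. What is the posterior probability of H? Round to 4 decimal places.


Using Bayes' theorem:
P(E) = 0.22 * 0.66 + 0.78 * 0.01
P(E) = 0.153
P(H|E) = (0.22 * 0.66) / 0.153 = 0.949

0.949


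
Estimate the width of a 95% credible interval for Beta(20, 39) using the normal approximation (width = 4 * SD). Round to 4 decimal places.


For Beta(a,b): Var = ab/((a+b)^2(a+b+1))
Var = 0.0037, SD = 0.0611
Approximate 95% CI width = 4 * 0.0611 = 0.2444

0.2444


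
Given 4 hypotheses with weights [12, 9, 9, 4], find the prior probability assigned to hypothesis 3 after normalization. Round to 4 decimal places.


To normalize, divide each weight by the sum of all weights.
Sum = 34
Prior(H3) = 9/34 = 0.2647

0.2647


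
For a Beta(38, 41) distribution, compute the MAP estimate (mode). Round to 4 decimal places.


MAP = mode = (a-1)/(a+b-2)
= (38-1)/(38+41-2)
= 37/77 = 0.4805

0.4805


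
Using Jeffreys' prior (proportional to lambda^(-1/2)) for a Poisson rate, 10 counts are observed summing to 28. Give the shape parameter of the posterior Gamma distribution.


Conjugate update: Gamma(prior_shape + S, prior_rate + n).
Prior shape = 0.5, prior rate = 0.
Posterior shape = 0.5 + S = 0.5 + 28 = 28.5

28.5


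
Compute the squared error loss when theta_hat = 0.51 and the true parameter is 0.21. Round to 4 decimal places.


L = (theta_hat - theta_true)^2
= (0.51 - 0.21)^2
= 0.3^2 = 0.09

0.09


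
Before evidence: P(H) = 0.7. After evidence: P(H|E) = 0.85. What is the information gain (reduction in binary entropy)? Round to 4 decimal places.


Prior entropy = 0.8813
Posterior entropy = 0.6098
Information gain = 0.8813 - 0.6098 = 0.2715

0.2715


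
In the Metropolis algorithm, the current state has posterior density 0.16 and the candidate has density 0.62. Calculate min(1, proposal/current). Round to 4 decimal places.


Ratio = 0.62/0.16 = 3.875
Acceptance probability = min(1, 3.875)
= 1.0

1.0


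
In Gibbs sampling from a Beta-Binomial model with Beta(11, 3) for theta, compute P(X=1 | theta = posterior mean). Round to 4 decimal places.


Posterior mean = alpha/(alpha+beta) = 11/14 = 0.7857
P(X=1|theta=mean) = theta = 0.7857

0.7857


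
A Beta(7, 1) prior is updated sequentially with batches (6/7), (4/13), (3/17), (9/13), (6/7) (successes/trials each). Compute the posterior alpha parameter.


Sequential conjugate updating is equivalent to a single batch update.
Total successes across all batches = 28
alpha_posterior = alpha_prior + total_successes = 7 + 28
= 35

35


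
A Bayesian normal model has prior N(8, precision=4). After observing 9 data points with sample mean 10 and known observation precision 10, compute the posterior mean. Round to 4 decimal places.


Posterior mean = (prior_precision * prior_mean + n * data_precision * data_mean) / (prior_precision + n * data_precision)
Numerator = 4*8 + 9*10*10 = 932
Denominator = 4 + 9*10 = 94
Posterior mean = 9.9149

9.9149


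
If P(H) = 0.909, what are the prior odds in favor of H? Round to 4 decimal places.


Prior odds = P(H) / (1 - P(H))
= 0.909 / 0.091
= 9.989

9.989


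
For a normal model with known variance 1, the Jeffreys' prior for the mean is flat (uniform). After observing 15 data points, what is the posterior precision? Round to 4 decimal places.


Jeffreys' prior for normal mean (known variance) is flat.
Prior precision = 0.
Posterior precision = prior_prec + n/sigma^2 = 0 + 15/1
= 15.0

15.0


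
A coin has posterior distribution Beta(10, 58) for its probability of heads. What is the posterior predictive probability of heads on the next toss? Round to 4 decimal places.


Posterior predictive = E[theta] = alpha/(alpha+beta)
= 10/68
= 0.1471

0.1471


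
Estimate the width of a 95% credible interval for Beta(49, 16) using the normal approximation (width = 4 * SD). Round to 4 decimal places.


For Beta(a,b): Var = ab/((a+b)^2(a+b+1))
Var = 0.0028, SD = 0.053
Approximate 95% CI width = 4 * 0.053 = 0.2121

0.2121


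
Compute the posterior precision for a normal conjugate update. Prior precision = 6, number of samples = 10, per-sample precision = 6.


tau_post = tau_0 + n * tau
= 6 + 10 * 6 = 66

66


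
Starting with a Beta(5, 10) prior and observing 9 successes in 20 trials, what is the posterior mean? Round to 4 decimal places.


Posterior parameters: alpha = 5 + 9 = 14
beta = 10 + 11 = 21
Posterior mean = alpha / (alpha + beta) = 14 / 35
= 0.4

0.4


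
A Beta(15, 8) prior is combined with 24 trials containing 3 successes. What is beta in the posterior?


In conjugate updating:
beta_posterior = beta_prior + (n - k)
= 8 + (24 - 3)
= 8 + 21 = 29

29


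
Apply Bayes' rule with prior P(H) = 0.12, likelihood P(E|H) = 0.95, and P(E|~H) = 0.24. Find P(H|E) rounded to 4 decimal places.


Step 1: Compute marginal P(E) = P(E|H)P(H) + P(E|~H)P(~H)
= 0.95*0.12 + 0.24*0.88 = 0.3252
Step 2: P(H|E) = P(E|H)P(H)/P(E) = 0.114/0.3252
= 0.3506

0.3506


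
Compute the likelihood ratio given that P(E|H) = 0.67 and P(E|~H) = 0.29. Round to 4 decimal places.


LR = P(E|H) / P(E|~H)
= 0.67 / 0.29 = 2.3103

2.3103


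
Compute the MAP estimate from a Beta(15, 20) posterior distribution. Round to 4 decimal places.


MAP = mode of Beta distribution
= (alpha - 1)/(alpha + beta - 2)
= (15-1)/(15+20-2)
= 14/33 = 0.4242

0.4242


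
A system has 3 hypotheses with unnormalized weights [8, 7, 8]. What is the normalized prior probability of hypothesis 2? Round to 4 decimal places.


The normalized prior is the weight divided by the total.
Total weight = 23
P(H2) = 7 / 23 = 0.3043

0.3043


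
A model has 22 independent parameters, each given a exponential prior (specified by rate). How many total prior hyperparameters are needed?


Each exponential prior needs 1 hyperparameter (rate).
Total = 1 * 22 = 22

22


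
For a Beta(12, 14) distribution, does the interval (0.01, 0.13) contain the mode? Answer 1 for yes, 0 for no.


Mode of Beta(a,b) = (a-1)/(a+b-2)
= (12-1)/(12+14-2) = 0.4583
Check: 0.01 <= 0.4583 <= 0.13?
Result: 0

0


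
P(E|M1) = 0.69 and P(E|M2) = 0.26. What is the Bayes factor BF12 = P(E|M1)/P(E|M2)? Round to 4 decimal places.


Bayes factor BF12 = P(E|M1) / P(E|M2)
= 0.69 / 0.26
= 2.6538

2.6538


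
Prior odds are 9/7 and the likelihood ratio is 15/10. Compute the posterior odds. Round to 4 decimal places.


Posterior odds = prior odds * likelihood ratio
= (9/7) * (15/10)
= 135 / 70
= 1.9286

1.9286


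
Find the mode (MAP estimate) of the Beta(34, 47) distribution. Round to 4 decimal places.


For Beta(a,b) with a,b > 1:
Mode = (a-1)/(a+b-2) = (34-1)/(81-2)
= 33/79 = 0.4177

0.4177


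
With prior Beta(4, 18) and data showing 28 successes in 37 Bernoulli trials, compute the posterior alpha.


Conjugate update: alpha_posterior = alpha_prior + k
= 4 + 28 = 32

32


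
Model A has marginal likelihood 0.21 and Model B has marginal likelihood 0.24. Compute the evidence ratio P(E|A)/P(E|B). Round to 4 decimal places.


Evidence ratio = P(E|A) / P(E|B)
= 0.21 / 0.24
= 0.875

0.875


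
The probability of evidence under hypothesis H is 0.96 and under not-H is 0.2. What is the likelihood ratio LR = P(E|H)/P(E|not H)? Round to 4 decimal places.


LR = 0.96 / 0.2
= 4.8

4.8


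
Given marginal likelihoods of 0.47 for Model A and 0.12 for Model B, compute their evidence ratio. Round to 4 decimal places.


Ratio = ML(A) / ML(B) = 0.47/0.12
= 3.9167

3.9167


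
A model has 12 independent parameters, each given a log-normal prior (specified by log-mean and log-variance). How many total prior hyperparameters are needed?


Each log-normal prior needs 2 hyperparameters (log-mean and log-variance).
Total = 2 * 12 = 24

24


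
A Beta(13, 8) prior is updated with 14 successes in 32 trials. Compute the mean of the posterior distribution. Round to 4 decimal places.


After update: Beta(27, 26)
Mean = 27 / (27 + 26) = 27 / 53
= 0.5094

0.5094


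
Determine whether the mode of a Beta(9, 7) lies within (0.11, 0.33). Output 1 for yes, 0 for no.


First find the mode: (a-1)/(a+b-2) = 0.5714
Is 0.5714 in (0.11, 0.33)? 0

0


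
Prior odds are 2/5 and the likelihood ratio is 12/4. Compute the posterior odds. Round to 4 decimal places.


Posterior odds = prior odds * likelihood ratio
= (2/5) * (12/4)
= 24 / 20
= 1.2

1.2


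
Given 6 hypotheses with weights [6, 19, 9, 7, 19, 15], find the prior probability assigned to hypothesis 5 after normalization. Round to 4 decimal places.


To normalize, divide each weight by the sum of all weights.
Sum = 75
Prior(H5) = 19/75 = 0.2533

0.2533


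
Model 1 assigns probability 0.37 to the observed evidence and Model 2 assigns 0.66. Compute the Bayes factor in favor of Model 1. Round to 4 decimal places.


BF = P(data|M1) / P(data|M2)
= 0.37 / 0.66 = 0.5606

0.5606


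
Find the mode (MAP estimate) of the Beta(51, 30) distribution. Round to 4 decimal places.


For Beta(a,b) with a,b > 1:
Mode = (a-1)/(a+b-2) = (51-1)/(81-2)
= 50/79 = 0.6329

0.6329


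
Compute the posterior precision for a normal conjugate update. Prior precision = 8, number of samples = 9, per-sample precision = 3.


tau_post = tau_0 + n * tau
= 8 + 9 * 3 = 35

35


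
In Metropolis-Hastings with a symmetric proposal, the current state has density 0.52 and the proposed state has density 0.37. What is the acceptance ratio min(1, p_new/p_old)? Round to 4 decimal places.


Ratio = p_new / p_old = 0.37 / 0.52 = 0.7115
Acceptance = min(1, 0.7115) = 0.7115

0.7115


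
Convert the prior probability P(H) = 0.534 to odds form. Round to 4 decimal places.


P(not H) = 1 - 0.534 = 0.466
Odds = 0.534 / 0.466 = 1.1459

1.1459


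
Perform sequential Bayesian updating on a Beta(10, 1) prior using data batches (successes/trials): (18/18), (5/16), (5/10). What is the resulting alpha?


Accumulate successes: 28
Posterior alpha = prior alpha + sum of successes
= 10 + 28 = 38

38


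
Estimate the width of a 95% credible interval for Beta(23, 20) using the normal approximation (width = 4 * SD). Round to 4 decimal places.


For Beta(a,b): Var = ab/((a+b)^2(a+b+1))
Var = 0.0057, SD = 0.0752
Approximate 95% CI width = 4 * 0.0752 = 0.3008

0.3008


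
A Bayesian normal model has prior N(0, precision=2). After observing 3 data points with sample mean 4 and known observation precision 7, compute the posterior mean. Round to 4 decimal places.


Posterior mean = (prior_precision * prior_mean + n * data_precision * data_mean) / (prior_precision + n * data_precision)
Numerator = 2*0 + 3*7*4 = 84
Denominator = 2 + 3*7 = 23
Posterior mean = 3.6522

3.6522


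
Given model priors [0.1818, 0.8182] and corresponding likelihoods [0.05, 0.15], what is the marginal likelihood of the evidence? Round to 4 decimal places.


P(E) = sum_i P(M_i) P(E|M_i)
= 0.0091 + 0.1227
= 0.1318

0.1318


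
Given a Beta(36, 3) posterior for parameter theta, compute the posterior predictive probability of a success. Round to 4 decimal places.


For a Beta-Bernoulli model, the predictive probability is the mean:
P(success) = 36/(36+3) = 36/39 = 0.9231

0.9231


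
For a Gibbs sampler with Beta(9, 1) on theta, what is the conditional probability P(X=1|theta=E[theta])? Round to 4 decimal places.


E[theta] = 9/(9+1) = 0.9
P(X=1|theta) = theta = 0.9

0.9


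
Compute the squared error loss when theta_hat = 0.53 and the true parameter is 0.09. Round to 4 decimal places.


L = (theta_hat - theta_true)^2
= (0.53 - 0.09)^2
= 0.44^2 = 0.1936

0.1936
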